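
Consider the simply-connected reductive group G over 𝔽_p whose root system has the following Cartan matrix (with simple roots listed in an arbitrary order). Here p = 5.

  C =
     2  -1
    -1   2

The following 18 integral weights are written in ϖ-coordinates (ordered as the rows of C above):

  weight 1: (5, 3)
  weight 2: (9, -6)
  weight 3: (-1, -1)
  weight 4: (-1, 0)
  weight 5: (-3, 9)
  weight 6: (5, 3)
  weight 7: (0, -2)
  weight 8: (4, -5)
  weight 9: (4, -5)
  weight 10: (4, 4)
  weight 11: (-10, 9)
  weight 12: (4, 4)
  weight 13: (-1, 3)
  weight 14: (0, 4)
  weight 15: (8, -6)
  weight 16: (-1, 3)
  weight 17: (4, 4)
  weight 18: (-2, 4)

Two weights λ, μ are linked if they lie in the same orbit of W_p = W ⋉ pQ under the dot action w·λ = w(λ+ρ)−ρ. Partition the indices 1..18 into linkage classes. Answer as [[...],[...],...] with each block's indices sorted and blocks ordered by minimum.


A_2 Cartan matrix, 2 simple roots permuted; ρ=(1,1).

Alcove-folded reps (p=5, 18 weights, presented ϖ-order):

  λ_1 → (0, 1) · λ_2 → (0, 0) · λ_3 → (0, 0) · λ_4 → (0, 1) · λ_5 → (3, 0) · λ_6 → (0, 1) · λ_7 → (0, 1) · λ_8 → (1, 4) · λ_9 → (1, 4) · λ_10 → (0, 0) · λ_11 → (0, 4) · λ_12 → (0, 0) · λ_13 → (0, 4) · λ_14 → (0, 4) · λ_15 → (0, 1) · λ_16 → (0, 4) · λ_17 → (0, 0) · λ_18 → (1, 4)

Linkage partition of the 18 weights (5 classes, p=5):

[[1, 4, 6, 7, 15], [2, 3, 10, 12, 17], [5], [8, 9, 18], [11, 13, 14, 16]]


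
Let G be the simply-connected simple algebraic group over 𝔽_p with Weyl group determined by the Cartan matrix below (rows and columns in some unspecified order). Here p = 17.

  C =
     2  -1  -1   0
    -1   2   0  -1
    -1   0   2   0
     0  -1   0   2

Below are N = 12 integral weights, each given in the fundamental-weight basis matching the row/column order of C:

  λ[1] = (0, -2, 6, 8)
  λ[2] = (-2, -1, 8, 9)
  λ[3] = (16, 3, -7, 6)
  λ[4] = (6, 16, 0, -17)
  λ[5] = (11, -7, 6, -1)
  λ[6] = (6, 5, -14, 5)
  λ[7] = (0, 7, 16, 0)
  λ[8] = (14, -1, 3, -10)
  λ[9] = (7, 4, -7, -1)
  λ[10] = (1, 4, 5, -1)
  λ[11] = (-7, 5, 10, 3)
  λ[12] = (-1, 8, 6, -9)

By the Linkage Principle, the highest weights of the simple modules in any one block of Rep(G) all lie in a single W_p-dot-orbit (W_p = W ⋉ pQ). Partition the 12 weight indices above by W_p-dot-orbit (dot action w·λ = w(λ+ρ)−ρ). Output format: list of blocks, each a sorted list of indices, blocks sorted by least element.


Cartan matrix: type A_4 (|W|=120); un-permuting the 4 rows.

Each λ_j+ρ reduced to Ā_17; 4-tuples below use C's row order:

  [1] (0, 1, 7, 8) · [2] (0, 1, 7, 8) · [3] (6, 0, 5, 4) · [4] (0, 1, 7, 8) · [5] (6, 0, 5, 4) · [6] (6, 0, 5, 4) · [7] (0, 1, 7, 8) · [8] (6, 7, 2, 2) · [9] (2, 5, 6, 0) · [10] (2, 5, 6, 0) · [11] (6, 0, 5, 4) · [12] (0, 1, 7, 8)

These 12 weights hit 4 W_17-dot-orbits; sizes (5, 4, 1, 2):

[[1, 2, 4, 7, 12], [3, 5, 6, 11], [8], [9, 10]]


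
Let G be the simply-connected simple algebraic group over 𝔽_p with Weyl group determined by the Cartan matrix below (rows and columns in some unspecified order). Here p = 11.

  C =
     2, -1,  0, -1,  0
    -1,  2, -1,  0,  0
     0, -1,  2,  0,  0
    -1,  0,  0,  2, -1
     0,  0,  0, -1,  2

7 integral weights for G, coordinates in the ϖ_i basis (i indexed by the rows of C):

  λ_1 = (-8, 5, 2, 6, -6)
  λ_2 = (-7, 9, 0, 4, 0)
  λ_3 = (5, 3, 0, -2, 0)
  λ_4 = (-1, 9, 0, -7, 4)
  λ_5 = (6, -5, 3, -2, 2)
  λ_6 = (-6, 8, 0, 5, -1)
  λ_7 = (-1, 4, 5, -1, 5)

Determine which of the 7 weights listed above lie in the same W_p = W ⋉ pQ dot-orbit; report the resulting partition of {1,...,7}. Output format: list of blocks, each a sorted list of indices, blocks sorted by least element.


Type A_5, rank 5, |W|=720; reorder rows/cols to standard.

Ā_11 reps of the 7 weights (A_5, coords as presented):

  λ_1+ρ ↦ (1, 1, 2, 5, 0) · λ_2+ρ ↦ (5, 4, 1, 1, 0) · λ_3+ρ ↦ (5, 4, 1, 1, 0) · λ_4+ρ ↦ (5, 4, 1, 1, 0) · λ_5+ρ ↦ (2, 4, 0, 1, 2) · λ_6+ρ ↦ (5, 4, 1, 1, 0) · λ_7+ρ ↦ (0, 5, 0, 0, 0)

These 7 weights hit 4 W_11-dot-orbits; sizes (1, 4, 1, 1):

[[1], [2, 3, 4, 6], [5], [7]]


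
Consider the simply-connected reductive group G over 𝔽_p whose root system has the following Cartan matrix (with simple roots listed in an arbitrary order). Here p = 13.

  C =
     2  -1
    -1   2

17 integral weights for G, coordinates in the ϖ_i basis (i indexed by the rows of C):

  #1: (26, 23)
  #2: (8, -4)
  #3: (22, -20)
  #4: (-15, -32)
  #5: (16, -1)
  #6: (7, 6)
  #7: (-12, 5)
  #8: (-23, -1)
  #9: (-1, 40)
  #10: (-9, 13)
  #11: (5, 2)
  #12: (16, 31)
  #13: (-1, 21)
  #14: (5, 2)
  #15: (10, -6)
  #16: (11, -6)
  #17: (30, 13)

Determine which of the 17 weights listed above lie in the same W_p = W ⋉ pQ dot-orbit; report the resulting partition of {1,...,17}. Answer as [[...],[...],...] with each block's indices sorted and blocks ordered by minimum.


Type A_2, rank 2, |W|=6; reorder rows/cols to standard.

Alcove-folded reps (p=13, 17 weights, presented ϖ-order):

    1: (1, 1)
    2: (6, 3)
    3: (6, 3)
    4: (7, 5)
    5: (9, 4)
    6: (6, 5)
    7: (6, 5)
    8: (9, 4)
    9: (0, 2)
    10: (7, 5)
    11: (6, 3)
    12: (6, 3)
    13: (9, 4)
    14: (6, 3)
    15: (6, 5)
    16: (7, 5)
    17: (7, 5)

Partition of {1..17} into 6 W_13-dot-orbits:

[[1], [2, 3, 11, 12, 14], [4, 10, 16, 17], [5, 8, 13], [6, 7, 15], [9]]


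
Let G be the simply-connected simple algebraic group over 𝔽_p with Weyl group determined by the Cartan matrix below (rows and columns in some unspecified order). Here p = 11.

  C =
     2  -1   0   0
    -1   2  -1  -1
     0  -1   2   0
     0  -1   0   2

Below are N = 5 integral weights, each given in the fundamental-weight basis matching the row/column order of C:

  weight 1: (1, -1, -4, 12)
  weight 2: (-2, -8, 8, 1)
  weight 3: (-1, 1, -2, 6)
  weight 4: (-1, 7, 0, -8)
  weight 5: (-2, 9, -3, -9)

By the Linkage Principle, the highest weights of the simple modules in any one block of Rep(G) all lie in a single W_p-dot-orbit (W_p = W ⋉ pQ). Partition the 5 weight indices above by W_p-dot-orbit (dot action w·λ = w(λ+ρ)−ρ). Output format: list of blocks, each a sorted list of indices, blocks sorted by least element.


Type D_4, rank 4, |W|=192; reorder rows/cols to standard.

Alcove-folded reps (p=11, 5 weights, presented ϖ-order):

  λ_1+ρ ↦ (0, 1, 1, 7) · λ_2+ρ ↦ (2, 1, 4, 1) · λ_3+ρ ↦ (0, 1, 1, 7) · λ_4+ρ ↦ (0, 1, 1, 7) · λ_5+ρ ↦ (0, 1, 1, 7)

The 5 indices split into 2 linkage classes (same alcove rep ⇔ same W_11-dot-orbit):

[[1, 3, 4, 5], [2]]


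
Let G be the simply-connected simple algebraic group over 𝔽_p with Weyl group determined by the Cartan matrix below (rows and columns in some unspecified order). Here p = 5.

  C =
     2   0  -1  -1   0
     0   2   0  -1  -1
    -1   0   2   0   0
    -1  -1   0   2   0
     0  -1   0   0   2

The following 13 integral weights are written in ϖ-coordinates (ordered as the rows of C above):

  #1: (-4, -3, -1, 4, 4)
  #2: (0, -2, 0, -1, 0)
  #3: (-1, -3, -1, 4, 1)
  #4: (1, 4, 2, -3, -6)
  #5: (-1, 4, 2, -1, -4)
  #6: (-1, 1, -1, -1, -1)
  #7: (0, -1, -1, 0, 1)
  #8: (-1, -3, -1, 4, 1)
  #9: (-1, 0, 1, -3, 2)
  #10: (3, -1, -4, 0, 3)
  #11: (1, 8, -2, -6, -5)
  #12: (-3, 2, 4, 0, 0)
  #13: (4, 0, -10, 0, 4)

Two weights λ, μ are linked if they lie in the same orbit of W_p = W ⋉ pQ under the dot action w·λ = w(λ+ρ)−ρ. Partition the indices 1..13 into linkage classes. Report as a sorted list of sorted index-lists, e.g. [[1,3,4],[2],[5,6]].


Type A_5, rank 5, |W|=720; reorder rows/cols to standard.

λ_j+ρ reflected into Ā_5 (⟨·,θ^∨⟩≤5); 5-tuples as given:

    1: (0, 2, 0, 0, 0)
    2: (0, 0, 1, 1, 0)
    3: (0, 2, 0, 3, 0)
    4: (0, 2, 0, 0, 0)
    5: (0, 2, 0, 0, 0)
    6: (0, 2, 0, 0, 0)
    7: (1, 0, 0, 1, 2)
    8: (0, 2, 0, 3, 0)
    9: (1, 0, 0, 1, 2)
    10: (0, 0, 1, 1, 0)
    11: (0, 0, 1, 1, 0)
    12: (1, 0, 0, 1, 2)
    13: (1, 0, 0, 1, 2)

The 13 indices split into 4 linkage classes (same alcove rep ⇔ same W_5-dot-orbit):

[[1, 4, 5, 6], [2, 10, 11], [3, 8], [7, 9, 12, 13]]


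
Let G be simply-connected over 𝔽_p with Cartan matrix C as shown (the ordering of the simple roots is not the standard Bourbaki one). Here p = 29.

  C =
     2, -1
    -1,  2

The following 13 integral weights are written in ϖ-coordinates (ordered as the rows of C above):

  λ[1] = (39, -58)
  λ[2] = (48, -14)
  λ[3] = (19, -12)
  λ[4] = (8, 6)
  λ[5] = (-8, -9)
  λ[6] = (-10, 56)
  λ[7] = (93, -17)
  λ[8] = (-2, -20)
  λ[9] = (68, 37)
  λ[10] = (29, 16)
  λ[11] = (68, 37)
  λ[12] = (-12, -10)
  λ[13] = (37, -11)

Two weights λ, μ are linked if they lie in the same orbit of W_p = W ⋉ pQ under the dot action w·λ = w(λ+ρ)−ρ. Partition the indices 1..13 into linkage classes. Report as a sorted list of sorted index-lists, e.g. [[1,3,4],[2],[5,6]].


A_2 Cartan matrix, 2 simple roots permuted; ρ=(1,1).

Ā_29 reps of the 13 weights (A_2, coords as presented):

  [1] (11, 1)
  [2] (9, 7)
  [3] (9, 11)
  [4] (9, 7)
  [5] (8, 7)
  [6] (19, 1)
  [7] (9, 7)
  [8] (19, 1)
  [9] (9, 11)
  [10] (11, 1)
  [11] (9, 11)
  [12] (9, 11)
  [13] (19, 1)

Linkage partition of the 13 weights (5 classes, p=29):

[[1, 10], [2, 4, 7], [3, 9, 11, 12], [5], [6, 8, 13]]


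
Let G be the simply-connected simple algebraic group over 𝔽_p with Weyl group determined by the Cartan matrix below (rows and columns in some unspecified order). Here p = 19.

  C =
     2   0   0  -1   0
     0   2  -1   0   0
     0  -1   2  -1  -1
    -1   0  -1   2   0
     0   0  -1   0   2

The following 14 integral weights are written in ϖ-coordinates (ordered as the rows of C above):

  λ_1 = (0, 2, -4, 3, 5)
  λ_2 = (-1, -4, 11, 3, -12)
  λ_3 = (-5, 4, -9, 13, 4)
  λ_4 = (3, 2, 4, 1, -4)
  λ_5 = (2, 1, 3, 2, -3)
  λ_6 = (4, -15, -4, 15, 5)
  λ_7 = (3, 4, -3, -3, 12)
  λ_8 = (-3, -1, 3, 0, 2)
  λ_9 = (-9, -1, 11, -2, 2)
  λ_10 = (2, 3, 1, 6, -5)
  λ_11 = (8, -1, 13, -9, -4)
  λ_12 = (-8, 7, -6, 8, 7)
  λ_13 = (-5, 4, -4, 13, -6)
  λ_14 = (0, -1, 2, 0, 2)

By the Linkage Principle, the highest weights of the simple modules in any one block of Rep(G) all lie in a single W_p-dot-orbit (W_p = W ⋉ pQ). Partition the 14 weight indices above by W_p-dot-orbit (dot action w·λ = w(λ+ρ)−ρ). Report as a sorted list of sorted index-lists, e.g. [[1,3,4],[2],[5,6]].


Cartan matrix: type D_5 (|W|=1920); un-permuting the 5 rows.

Ā_19 reps of the 14 weights (D_5, coords as presented):

    λ_1+ρ ↦ (1, 0, 3, 1, 3)
    λ_2+ρ ↦ (0, 1, 2, 2, 9)
    λ_3+ρ ↦ (4, 3, 2, 2, 3)
    λ_4+ρ ↦ (4, 3, 2, 2, 3)
    λ_5+ρ ↦ (3, 2, 2, 3, 2)
    λ_6+ρ ↦ (0, 1, 2, 2, 9)
    λ_7+ρ ↦ (0, 1, 2, 2, 9)
    λ_8+ρ ↦ (1, 0, 3, 1, 3)
    λ_9+ρ ↦ (1, 0, 3, 1, 3)
    λ_10+ρ ↦ (3, 2, 2, 3, 2)
    λ_11+ρ ↦ (1, 0, 3, 1, 3)
    λ_12+ρ ↦ (4, 3, 2, 2, 3)
    λ_13+ρ ↦ (4, 3, 2, 2, 3)
    λ_14+ρ ↦ (1, 0, 3, 1, 3)

Partition of {1..14} into 4 W_19-dot-orbits:

[[1, 8, 9, 11, 14], [2, 6, 7], [3, 4, 12, 13], [5, 10]]


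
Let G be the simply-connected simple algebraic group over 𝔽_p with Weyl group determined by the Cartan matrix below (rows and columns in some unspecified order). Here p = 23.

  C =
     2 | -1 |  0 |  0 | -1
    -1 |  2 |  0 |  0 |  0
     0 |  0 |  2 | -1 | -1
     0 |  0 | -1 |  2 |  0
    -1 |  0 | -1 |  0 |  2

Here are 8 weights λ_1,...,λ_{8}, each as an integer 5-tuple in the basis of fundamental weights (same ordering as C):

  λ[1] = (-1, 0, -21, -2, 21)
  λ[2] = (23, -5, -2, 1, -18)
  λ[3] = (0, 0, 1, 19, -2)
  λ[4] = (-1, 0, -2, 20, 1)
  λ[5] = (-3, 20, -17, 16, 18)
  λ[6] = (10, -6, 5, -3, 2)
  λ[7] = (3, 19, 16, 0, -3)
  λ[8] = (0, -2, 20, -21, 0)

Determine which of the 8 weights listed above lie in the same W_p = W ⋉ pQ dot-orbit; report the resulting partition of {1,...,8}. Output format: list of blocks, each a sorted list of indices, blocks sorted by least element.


A_5 Cartan matrix, 5 simple roots permuted; ρ=(1,1,1,1,1).

λ_j+ρ reflected into Ā_23 (⟨·,θ^∨⟩≤23); 5-tuples as given:

    [1] (0, 1, 1, 20, 1)
    [2] (2, 3, 1, 15, 1)
    [3] (0, 1, 1, 20, 1)
    [4] (0, 1, 1, 20, 1)
    [5] (2, 3, 1, 15, 1)
    [6] (6, 5, 4, 2, 3)
    [7] (2, 3, 1, 15, 1)
    [8] (0, 1, 1, 20, 1)

3 distinct reps among the 8 weights ⇒ 3 W_23-linkage classes:

[[1, 3, 4, 8], [2, 5, 7], [6]]


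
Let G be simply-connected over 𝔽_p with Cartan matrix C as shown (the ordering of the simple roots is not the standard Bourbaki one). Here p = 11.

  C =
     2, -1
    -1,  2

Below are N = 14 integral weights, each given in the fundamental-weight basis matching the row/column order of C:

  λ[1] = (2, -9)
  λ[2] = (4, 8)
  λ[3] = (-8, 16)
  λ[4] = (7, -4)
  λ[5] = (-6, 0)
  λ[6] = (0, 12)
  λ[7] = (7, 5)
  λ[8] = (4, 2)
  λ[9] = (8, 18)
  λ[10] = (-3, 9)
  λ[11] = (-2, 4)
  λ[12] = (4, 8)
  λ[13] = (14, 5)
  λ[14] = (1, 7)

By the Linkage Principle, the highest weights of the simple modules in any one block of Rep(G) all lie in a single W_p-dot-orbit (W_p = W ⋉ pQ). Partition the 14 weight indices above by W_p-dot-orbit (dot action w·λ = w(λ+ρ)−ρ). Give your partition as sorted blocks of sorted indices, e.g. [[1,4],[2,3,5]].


C ↔ A_2 under row/col permutation; |W(A_2)| = 6.

W_11-reps of the 14 weights in Ā_11 (same 2-coord order as C):

    [1] (5, 3)
    [2] (2, 6)
    [3] (1, 4)
    [4] (5, 3)
    [5] (1, 4)
    [6] (2, 8)
    [7] (5, 3)
    [8] (5, 3)
    [9] (2, 6)
    [10] (2, 8)
    [11] (1, 4)
    [12] (2, 6)
    [13] (1, 4)
    [14] (2, 8)

The 14 indices split into 4 linkage classes (same alcove rep ⇔ same W_11-dot-orbit):

[[1, 4, 7, 8], [2, 9, 12], [3, 5, 11, 13], [6, 10, 14]]


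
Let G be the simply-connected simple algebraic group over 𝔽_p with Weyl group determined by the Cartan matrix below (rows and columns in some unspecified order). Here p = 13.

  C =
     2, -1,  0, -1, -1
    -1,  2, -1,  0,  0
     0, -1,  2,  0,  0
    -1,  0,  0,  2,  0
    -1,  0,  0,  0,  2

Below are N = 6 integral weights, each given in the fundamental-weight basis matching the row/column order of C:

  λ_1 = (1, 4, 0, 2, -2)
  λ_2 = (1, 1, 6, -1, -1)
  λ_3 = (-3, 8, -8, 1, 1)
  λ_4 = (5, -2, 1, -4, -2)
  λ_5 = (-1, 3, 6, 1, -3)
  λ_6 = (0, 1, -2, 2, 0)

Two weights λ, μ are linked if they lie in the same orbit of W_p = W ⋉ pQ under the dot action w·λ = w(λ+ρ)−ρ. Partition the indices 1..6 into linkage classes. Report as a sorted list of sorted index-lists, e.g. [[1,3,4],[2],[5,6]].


Cartan matrix: type D_5 (|W|=1920); un-permuting the 5 rows.

Ā_13 reps of the 6 weights (D_5, coords as presented):

    [1] (1, 1, 1, 3, 1)
    [2] (2, 0, 7, 0, 0)
    [3] (2, 0, 7, 0, 0)
    [4] (1, 1, 1, 3, 1)
    [5] (2, 0, 7, 0, 0)
    [6] (1, 1, 1, 3, 1)

These 6 weights hit 2 W_13-dot-orbits; sizes (3, 3):

[[1, 4, 6], [2, 3, 5]]


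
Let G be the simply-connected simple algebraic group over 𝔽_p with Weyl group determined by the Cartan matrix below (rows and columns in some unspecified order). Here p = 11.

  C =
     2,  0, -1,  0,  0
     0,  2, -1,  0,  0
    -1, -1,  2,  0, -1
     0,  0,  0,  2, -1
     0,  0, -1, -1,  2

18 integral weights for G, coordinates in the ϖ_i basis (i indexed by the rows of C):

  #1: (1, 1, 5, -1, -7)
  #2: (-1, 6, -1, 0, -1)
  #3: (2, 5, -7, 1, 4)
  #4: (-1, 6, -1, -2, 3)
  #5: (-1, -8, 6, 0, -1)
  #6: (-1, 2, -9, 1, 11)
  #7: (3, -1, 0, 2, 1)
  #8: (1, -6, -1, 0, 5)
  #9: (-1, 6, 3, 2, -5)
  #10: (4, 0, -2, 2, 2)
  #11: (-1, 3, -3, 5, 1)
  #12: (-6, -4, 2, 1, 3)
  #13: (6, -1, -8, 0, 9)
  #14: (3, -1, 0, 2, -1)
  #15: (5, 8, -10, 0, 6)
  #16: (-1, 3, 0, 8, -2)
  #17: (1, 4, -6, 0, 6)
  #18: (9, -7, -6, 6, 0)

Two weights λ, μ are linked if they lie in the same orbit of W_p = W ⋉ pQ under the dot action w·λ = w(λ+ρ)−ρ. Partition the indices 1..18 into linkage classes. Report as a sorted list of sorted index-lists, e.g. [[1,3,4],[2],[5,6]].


Type D_5, rank 5, |W|=1920; reorder rows/cols to standard.

W_11-reps of the 18 weights in Ā_11 (same 5-coord order as C):

  λ_1 → (2, 2, 0, 6, 0);  λ_2 → (0, 7, 0, 1, 0);  λ_3 → (3, 0, 2, 1, 1);  λ_4 → (0, 7, 0, 1, 0);  λ_5 → (0, 7, 0, 1, 0);  λ_6 → (3, 0, 2, 1, 1);  λ_7 → (4, 0, 1, 3, 0);  λ_8 → (3, 0, 2, 1, 1);  λ_9 → (0, 7, 0, 1, 0);  λ_10 → (4, 0, 1, 3, 0);  λ_11 → (2, 2, 0, 6, 0);  λ_12 → (0, 2, 2, 1, 1);  λ_13 → (0, 7, 0, 1, 0);  λ_14 → (4, 0, 1, 3, 0);  λ_15 → (3, 0, 2, 1, 1);  λ_16 → (2, 2, 0, 6, 0);  λ_17 → (3, 0, 2, 1, 1);  λ_18 → (4, 0, 1, 3, 0)

Linkage partition of the 18 weights (5 classes, p=11):

[[1, 11, 16], [2, 4, 5, 9, 13], [3, 6, 8, 15, 17], [7, 10, 14, 18], [12]]


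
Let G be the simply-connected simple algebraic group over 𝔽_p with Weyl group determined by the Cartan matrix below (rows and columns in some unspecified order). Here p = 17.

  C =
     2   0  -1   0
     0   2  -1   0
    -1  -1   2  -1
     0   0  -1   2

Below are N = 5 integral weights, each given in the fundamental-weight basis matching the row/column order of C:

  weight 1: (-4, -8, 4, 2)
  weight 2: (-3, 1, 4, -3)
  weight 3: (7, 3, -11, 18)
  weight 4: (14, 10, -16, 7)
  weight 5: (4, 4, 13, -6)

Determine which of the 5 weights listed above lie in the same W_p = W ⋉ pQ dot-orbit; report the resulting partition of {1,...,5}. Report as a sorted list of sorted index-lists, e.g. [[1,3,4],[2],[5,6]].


D_4 Cartan matrix, 4 simple roots permuted; ρ=(1,1,1,1).

Ā_17 reps of the 5 weights (D_4, coords as presented):

    [1] (2, 2, 1, 2)
    [2] (2, 2, 1, 2)
    [3] (0, 4, 2, 7)
    [4] (0, 4, 2, 7)
    [5] (2, 2, 1, 2)

Grouping the 5 weights by Ā_17-representative: 2 linkage classes.

[[1, 2, 5], [3, 4]]


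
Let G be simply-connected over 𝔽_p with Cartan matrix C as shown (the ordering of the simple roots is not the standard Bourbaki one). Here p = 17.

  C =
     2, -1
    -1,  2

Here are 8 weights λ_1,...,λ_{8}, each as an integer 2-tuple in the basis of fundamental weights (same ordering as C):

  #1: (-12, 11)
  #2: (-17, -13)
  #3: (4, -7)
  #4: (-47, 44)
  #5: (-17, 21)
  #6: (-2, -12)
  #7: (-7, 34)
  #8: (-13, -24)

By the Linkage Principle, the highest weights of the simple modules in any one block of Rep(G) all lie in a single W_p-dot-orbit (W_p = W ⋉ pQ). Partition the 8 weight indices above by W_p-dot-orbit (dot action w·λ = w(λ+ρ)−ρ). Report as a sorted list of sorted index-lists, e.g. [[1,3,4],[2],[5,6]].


Type A_2, rank 2, |W|=6; reorder rows/cols to standard.

Alcove-folded reps (p=17, 8 weights, presented ϖ-order):

  [1] (11, 1);  [2] (1, 5);  [3] (1, 5);  [4] (1, 5);  [5] (11, 1);  [6] (11, 1);  [7] (11, 1);  [8] (1, 5)

Partition of {1..8} into 2 W_17-dot-orbits:

[[1, 5, 6, 7], [2, 3, 4, 8]]


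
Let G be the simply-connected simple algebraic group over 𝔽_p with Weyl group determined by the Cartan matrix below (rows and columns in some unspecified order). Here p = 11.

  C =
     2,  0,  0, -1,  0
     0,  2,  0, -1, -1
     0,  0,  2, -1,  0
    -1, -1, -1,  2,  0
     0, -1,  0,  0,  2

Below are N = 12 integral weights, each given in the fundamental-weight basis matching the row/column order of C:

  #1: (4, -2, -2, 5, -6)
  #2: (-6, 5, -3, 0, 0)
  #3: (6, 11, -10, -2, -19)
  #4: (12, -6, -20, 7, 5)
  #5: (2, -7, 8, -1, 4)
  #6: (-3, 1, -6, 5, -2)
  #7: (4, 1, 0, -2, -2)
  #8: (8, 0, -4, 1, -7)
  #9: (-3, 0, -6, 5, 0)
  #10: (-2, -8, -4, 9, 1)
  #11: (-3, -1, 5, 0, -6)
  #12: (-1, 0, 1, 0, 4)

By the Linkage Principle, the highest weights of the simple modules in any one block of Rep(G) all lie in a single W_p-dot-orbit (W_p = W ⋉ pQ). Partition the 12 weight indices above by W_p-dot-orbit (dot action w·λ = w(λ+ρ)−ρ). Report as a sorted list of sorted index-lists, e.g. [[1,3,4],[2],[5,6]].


Cartan matrix: type D_5 (|W|=1920); un-permuting the 5 rows.

Folding the 12 weights λ_j+ρ into Ā_11 (reps in the given 5-coord order):

  λ_1 → (4, 0, 0, 1, 1)
  λ_2 → (1, 0, 4, 1, 1)
  λ_3 → (0, 1, 2, 1, 5)
  λ_4 → (3, 0, 3, 2, 0)
  λ_5 → (3, 0, 3, 2, 0)
  λ_6 → (1, 0, 4, 1, 1)
  λ_7 → (4, 0, 0, 1, 1)
  λ_8 → (3, 0, 3, 2, 0)
  λ_9 → (1, 0, 4, 1, 1)
  λ_10 → (0, 1, 2, 1, 5)
  λ_11 → (4, 0, 0, 1, 1)
  λ_12 → (0, 1, 2, 1, 5)

The 12 indices split into 4 linkage classes (same alcove rep ⇔ same W_11-dot-orbit):

[[1, 7, 11], [2, 6, 9], [3, 10, 12], [4, 5, 8]]


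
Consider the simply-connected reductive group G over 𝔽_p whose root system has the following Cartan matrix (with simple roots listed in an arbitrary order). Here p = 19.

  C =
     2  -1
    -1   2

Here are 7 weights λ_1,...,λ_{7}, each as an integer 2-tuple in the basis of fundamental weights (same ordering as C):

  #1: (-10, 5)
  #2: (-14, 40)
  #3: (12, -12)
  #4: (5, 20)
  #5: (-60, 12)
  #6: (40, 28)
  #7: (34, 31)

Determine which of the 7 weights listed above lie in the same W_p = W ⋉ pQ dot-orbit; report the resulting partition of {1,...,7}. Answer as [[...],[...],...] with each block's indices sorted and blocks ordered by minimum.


Cartan matrix: type A_2 (|W|=6); un-permuting the 2 rows.

W_19-reps of the 7 weights in Ā_19 (same 2-coord order as C):

  λ_1+ρ ↦ (6, 3);  λ_2+ρ ↦ (6, 3);  λ_3+ρ ↦ (2, 11);  λ_4+ρ ↦ (2, 11);  λ_5+ρ ↦ (2, 11);  λ_6+ρ ↦ (6, 3);  λ_7+ρ ↦ (6, 3)

The 7 indices split into 2 linkage classes (same alcove rep ⇔ same W_19-dot-orbit):

[[1, 2, 6, 7], [3, 4, 5]]


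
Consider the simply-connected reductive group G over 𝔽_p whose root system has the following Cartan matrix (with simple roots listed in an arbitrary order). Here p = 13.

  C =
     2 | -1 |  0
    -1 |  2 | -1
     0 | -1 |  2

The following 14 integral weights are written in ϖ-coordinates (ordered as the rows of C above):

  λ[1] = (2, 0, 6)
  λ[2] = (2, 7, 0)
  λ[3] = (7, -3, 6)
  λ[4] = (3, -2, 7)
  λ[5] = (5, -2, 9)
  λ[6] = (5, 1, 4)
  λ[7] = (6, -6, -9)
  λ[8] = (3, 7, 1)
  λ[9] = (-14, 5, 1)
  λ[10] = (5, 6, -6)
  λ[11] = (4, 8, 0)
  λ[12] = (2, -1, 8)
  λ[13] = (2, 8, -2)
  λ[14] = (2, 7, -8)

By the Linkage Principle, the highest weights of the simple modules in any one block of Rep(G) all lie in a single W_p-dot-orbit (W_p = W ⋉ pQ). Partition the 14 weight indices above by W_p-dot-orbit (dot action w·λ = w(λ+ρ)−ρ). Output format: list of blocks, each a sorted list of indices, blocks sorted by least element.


C ↔ A_3 under row/col permutation; |W(A_3)| = 24.

λ_j+ρ reflected into Ā_13 (⟨·,θ^∨⟩≤13); 3-tuples as given:

  1: (3, 1, 7)
  2: (3, 8, 1)
  3: (6, 2, 5)
  4: (3, 1, 7)
  5: (3, 1, 7)
  6: (6, 2, 5)
  7: (6, 2, 5)
  8: (3, 8, 1)
  9: (6, 2, 5)
  10: (6, 2, 5)
  11: (3, 8, 1)
  12: (3, 0, 9)
  13: (3, 8, 1)
  14: (3, 1, 7)

Grouping the 14 weights by Ā_13-representative: 4 linkage classes.

[[1, 4, 5, 14], [2, 8, 11, 13], [3, 6, 7, 9, 10], [12]]


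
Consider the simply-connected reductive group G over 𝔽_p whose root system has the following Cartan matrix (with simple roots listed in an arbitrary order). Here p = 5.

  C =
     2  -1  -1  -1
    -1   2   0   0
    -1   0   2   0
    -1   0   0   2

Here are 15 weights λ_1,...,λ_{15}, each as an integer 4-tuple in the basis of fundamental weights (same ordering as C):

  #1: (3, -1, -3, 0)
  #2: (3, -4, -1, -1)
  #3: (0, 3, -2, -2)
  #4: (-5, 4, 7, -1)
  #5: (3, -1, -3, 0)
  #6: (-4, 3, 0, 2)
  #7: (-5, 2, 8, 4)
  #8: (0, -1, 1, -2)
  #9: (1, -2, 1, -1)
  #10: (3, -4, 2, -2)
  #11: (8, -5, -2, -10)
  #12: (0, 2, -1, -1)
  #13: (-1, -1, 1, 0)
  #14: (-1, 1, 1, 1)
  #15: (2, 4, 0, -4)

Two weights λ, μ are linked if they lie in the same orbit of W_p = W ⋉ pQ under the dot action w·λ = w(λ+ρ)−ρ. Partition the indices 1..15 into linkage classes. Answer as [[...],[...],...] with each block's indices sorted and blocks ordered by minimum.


C ↔ D_4 under row/col permutation; |W(D_4)| = 192.

λ_j+ρ reflected into Ā_5 (⟨·,θ^∨⟩≤5); 4-tuples as given:

  [1] (0, 0, 2, 1)
  [2] (1, 3, 0, 0)
  [3] (1, 3, 0, 0)
  [4] (1, 3, 0, 0)
  [5] (0, 0, 2, 1)
  [6] (1, 1, 2, 0)
  [7] (0, 1, 3, 1)
  [8] (0, 0, 2, 1)
  [9] (1, 1, 2, 0)
  [10] (1, 1, 1, 1)
  [11] (1, 3, 0, 0)
  [12] (1, 3, 0, 0)
  [13] (0, 0, 2, 1)
  [14] (1, 1, 1, 1)
  [15] (0, 1, 3, 1)

These 15 weights hit 5 W_5-dot-orbits; sizes (4, 5, 2, 2, 2):

[[1, 5, 8, 13], [2, 3, 4, 11, 12], [6, 9], [7, 15], [10, 14]]


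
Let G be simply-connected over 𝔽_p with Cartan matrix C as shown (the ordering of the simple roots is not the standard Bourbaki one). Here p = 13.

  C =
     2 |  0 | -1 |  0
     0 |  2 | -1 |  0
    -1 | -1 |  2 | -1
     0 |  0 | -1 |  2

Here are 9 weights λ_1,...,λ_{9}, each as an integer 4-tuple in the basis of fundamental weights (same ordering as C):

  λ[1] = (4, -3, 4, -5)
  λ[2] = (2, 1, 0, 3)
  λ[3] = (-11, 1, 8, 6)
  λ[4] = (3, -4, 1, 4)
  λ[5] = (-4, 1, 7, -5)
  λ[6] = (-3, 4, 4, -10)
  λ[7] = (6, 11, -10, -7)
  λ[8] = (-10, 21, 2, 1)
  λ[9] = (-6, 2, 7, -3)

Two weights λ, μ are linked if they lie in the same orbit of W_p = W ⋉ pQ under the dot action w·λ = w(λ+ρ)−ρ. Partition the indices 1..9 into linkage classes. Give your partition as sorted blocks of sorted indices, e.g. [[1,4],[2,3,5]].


Cartan matrix: type D_4 (|W|=192); un-permuting the 4 rows.

W_13-reps of the 9 weights in Ā_13 (same 4-coord order as C):

  λ_1 → (4, 1, 1, 3) · λ_2 → (3, 2, 1, 4) · λ_3 → (5, 3, 1, 2) · λ_4 → (3, 2, 1, 4) · λ_5 → (3, 2, 1, 4) · λ_6 → (4, 1, 1, 3) · λ_7 → (3, 2, 1, 4) · λ_8 → (4, 1, 1, 3) · λ_9 → (5, 3, 1, 2)

These 9 weights hit 3 W_13-dot-orbits; sizes (3, 4, 2):

[[1, 6, 8], [2, 4, 5, 7], [3, 9]]


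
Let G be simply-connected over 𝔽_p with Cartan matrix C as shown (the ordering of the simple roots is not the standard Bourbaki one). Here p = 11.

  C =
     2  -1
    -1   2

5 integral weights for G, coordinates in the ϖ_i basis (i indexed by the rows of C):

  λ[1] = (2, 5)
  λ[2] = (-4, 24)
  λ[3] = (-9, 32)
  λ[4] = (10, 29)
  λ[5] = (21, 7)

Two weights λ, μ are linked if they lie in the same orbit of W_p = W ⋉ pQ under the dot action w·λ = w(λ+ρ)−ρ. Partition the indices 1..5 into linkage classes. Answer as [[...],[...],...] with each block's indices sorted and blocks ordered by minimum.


Dynkin diagram of C (from the 2 off-diagonal −1 entries): A_2.

λ_j+ρ reflected into Ā_11 (⟨·,θ^∨⟩≤11); 2-tuples as given:

    λ_1 → (3, 6)
    λ_2 → (8, 3)
    λ_3 → (0, 8)
    λ_4 → (8, 3)
    λ_5 → (8, 3)

3 distinct reps among the 5 weights ⇒ 3 W_11-linkage classes:

[[1], [2, 4, 5], [3]]


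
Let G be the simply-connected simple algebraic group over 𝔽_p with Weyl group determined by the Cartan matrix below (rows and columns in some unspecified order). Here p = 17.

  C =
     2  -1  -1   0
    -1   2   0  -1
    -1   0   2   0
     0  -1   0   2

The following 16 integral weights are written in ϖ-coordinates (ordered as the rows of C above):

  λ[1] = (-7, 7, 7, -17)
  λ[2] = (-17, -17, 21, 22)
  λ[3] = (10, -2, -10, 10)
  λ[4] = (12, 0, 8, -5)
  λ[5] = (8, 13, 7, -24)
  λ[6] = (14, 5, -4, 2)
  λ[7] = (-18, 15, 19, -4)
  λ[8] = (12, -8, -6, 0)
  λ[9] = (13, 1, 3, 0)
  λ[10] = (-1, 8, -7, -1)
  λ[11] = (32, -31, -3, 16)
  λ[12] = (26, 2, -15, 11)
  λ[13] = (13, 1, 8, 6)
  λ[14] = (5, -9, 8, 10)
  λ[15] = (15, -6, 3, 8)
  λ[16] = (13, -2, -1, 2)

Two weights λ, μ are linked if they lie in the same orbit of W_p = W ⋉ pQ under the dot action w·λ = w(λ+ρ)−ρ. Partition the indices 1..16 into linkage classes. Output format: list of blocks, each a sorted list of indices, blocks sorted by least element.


Root system A_4: the 4×4 matrix C matches after relabeling.

Each λ_j+ρ reduced to Ā_17; 4-tuples below use C's row order:

  [1] (2, 6, 6, 2) · [2] (1, 1, 5, 6) · [3] (1, 1, 5, 6) · [4] (8, 2, 3, 3) · [5] (6, 3, 0, 0) · [6] (8, 2, 3, 3) · [7] (13, 1, 0, 2) · [8] (1, 1, 5, 6) · [9] (13, 1, 0, 2) · [10] (6, 3, 0, 0) · [11] (13, 1, 0, 2) · [12] (8, 2, 3, 3) · [13] (2, 6, 6, 2) · [14] (2, 6, 6, 2) · [15] (8, 2, 3, 3) · [16] (13, 1, 0, 2)

Linkage partition of the 16 weights (5 classes, p=17):

[[1, 13, 14], [2, 3, 8], [4, 6, 12, 15], [5, 10], [7, 9, 11, 16]]


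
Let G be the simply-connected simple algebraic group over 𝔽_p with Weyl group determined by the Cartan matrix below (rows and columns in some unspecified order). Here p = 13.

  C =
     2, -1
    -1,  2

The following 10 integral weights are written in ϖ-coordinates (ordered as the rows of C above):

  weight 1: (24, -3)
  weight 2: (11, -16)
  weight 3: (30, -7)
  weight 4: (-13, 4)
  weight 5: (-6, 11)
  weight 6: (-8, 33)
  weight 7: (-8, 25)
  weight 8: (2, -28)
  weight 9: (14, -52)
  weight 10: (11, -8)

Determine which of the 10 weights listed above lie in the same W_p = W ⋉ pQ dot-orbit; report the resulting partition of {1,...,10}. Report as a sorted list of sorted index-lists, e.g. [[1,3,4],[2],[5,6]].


Cartan matrix: type A_2 (|W|=6); un-permuting the 2 rows.

Each λ_j+ρ reduced to Ā_13; 2-tuples below use C's row order:

  [1] (1, 10) · [2] (1, 10) · [3] (5, 7) · [4] (5, 7) · [5] (5, 7) · [6] (5, 7) · [7] (6, 0) · [8] (1, 10) · [9] (1, 10) · [10] (5, 7)

Grouping the 10 weights by Ā_13-representative: 3 linkage classes.

[[1, 2, 8, 9], [3, 4, 5, 6, 10], [7]]


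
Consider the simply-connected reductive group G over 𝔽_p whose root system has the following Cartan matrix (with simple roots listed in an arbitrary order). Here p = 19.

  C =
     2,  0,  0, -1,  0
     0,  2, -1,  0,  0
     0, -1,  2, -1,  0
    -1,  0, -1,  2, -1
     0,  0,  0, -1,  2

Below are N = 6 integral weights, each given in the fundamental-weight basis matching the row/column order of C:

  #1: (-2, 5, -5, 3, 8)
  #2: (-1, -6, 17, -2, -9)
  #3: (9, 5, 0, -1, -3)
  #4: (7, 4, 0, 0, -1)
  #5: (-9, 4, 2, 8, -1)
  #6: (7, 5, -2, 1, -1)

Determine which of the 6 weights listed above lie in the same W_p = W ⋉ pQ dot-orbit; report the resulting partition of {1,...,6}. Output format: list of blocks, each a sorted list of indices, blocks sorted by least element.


Root system D_5: the 5×5 matrix C matches after relabeling.

λ_j+ρ reflected into Ā_19 (⟨·,θ^∨⟩≤19); 5-tuples as given:

  λ_1+ρ ↦ (0, 2, 3, 1, 8)
  λ_2+ρ ↦ (8, 5, 1, 1, 0)
  λ_3+ρ ↦ (8, 5, 1, 1, 0)
  λ_4+ρ ↦ (8, 5, 1, 1, 0)
  λ_5+ρ ↦ (8, 5, 1, 1, 0)
  λ_6+ρ ↦ (8, 5, 1, 1, 0)

These 6 weights hit 2 W_19-dot-orbits; sizes (1, 5):

[[1], [2, 3, 4, 5, 6]]


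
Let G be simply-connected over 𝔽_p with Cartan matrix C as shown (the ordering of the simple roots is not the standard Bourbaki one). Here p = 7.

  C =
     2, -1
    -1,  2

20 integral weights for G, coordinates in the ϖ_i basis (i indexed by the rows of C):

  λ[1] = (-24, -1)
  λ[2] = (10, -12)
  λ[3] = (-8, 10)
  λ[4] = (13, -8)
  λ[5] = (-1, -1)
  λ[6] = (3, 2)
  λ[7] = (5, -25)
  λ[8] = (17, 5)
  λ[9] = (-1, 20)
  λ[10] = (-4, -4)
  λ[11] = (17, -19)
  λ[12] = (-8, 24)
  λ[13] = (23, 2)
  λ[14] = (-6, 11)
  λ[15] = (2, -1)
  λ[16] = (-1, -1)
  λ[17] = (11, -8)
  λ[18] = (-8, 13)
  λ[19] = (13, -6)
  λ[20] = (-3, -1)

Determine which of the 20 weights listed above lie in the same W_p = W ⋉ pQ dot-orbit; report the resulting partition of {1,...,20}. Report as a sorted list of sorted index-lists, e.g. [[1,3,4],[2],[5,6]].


C ↔ A_2 under row/col permutation; |W(A_2)| = 6.

λ_j+ρ reflected into Ā_7 (⟨·,θ^∨⟩≤7); 2-tuples as given:

  λ_1 → (0, 2);  λ_2 → (4, 3);  λ_3 → (3, 0);  λ_4 → (0, 0);  λ_5 → (0, 0);  λ_6 → (4, 3);  λ_7 → (3, 3);  λ_8 → (3, 3);  λ_9 → (0, 0);  λ_10 → (3, 3);  λ_11 → (3, 0);  λ_12 → (4, 3);  λ_13 → (3, 3);  λ_14 → (0, 2);  λ_15 → (3, 0);  λ_16 → (0, 0);  λ_17 → (0, 2);  λ_18 → (0, 0);  λ_19 → (0, 2);  λ_20 → (0, 2)

The 20 indices split into 5 linkage classes (same alcove rep ⇔ same W_7-dot-orbit):

[[1, 14, 17, 19, 20], [2, 6, 12], [3, 11, 15], [4, 5, 9, 16, 18], [7, 8, 10, 13]]


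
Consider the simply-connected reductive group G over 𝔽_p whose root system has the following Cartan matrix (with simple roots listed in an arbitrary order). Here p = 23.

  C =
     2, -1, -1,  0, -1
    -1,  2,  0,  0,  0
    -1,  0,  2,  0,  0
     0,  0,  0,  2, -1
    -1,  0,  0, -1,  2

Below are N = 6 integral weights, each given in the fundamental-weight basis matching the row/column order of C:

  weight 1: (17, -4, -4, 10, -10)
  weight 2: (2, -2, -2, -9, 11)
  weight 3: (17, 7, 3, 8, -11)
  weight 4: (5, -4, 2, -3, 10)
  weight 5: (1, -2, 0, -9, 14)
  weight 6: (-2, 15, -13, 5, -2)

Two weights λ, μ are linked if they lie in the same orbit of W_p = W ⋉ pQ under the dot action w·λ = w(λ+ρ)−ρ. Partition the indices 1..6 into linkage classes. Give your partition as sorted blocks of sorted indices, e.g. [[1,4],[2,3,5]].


Cartan matrix: type D_5 (|W|=1920); un-permuting the 5 rows.

Ā_23 reps of the 6 weights (D_5, coords as presented):

  1: (3, 3, 3, 2, 0);  2: (1, 1, 1, 8, 4);  3: (1, 1, 1, 8, 4);  4: (3, 3, 3, 2, 0);  5: (1, 1, 1, 8, 4);  6: (1, 1, 1, 8, 4)

The 6 indices split into 2 linkage classes (same alcove rep ⇔ same W_23-dot-orbit):

[[1, 4], [2, 3, 5, 6]]


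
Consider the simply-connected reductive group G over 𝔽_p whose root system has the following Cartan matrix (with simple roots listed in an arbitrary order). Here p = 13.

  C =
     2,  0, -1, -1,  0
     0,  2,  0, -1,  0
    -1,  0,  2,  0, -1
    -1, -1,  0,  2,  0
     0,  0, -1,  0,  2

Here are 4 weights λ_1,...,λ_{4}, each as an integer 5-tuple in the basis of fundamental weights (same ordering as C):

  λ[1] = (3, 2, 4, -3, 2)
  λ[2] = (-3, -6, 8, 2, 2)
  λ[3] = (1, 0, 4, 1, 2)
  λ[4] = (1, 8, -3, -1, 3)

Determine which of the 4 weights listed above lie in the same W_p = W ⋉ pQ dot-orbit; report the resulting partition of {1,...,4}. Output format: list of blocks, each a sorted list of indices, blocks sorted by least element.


A_5 Cartan matrix, 5 simple roots permuted; ρ=(1,1,1,1,1).

Ā_13 reps of the 4 weights (A_5, coords as presented):

  λ_1 → (2, 1, 5, 2, 3);  λ_2 → (2, 1, 5, 2, 3);  λ_3 → (2, 1, 5, 2, 3);  λ_4 → (0, 9, 2, 0, 2)

Linkage partition of the 4 weights (2 classes, p=13):

[[1, 2, 3], [4]]


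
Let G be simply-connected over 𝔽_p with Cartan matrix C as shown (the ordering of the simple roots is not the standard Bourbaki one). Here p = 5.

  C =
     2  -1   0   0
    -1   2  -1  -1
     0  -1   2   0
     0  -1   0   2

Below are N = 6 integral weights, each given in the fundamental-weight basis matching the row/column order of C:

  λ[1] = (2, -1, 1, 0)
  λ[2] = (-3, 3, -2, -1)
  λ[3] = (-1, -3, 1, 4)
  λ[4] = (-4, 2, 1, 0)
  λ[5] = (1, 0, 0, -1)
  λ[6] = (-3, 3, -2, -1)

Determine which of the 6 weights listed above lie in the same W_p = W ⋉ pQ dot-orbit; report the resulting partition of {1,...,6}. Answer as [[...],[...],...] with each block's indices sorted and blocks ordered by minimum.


C ↔ D_4 under row/col permutation; |W(D_4)| = 192.

Folding the 6 weights λ_j+ρ into Ā_5 (reps in the given 4-coord order):

  λ_1 → (2, 1, 1, 0);  λ_2 → (2, 1, 1, 0);  λ_3 → (2, 0, 0, 3);  λ_4 → (2, 1, 1, 0);  λ_5 → (2, 1, 1, 0);  λ_6 → (2, 1, 1, 0)

Grouping the 6 weights by Ā_5-representative: 2 linkage classes.

[[1, 2, 4, 5, 6], [3]]


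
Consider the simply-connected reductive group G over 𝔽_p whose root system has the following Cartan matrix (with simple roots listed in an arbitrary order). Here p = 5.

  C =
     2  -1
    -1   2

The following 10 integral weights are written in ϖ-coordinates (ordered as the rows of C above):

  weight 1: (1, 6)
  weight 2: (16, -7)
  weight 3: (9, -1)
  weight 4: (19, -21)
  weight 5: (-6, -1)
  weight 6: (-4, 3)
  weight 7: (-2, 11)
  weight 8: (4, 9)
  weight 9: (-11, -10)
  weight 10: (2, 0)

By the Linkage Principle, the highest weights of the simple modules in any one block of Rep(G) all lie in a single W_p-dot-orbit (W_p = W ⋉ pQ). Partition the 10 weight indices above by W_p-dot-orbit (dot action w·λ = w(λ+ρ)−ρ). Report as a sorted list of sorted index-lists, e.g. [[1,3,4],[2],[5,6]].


Dynkin diagram of C (from the 2 off-diagonal −1 entries): A_2.

Folding the 10 weights λ_j+ρ into Ā_5 (reps in the given 2-coord order):

    λ_1+ρ ↦ (2, 1)
    λ_2+ρ ↦ (3, 1)
    λ_3+ρ ↦ (0, 5)
    λ_4+ρ ↦ (0, 5)
    λ_5+ρ ↦ (0, 5)
    λ_6+ρ ↦ (3, 1)
    λ_7+ρ ↦ (3, 1)
    λ_8+ρ ↦ (0, 5)
    λ_9+ρ ↦ (0, 1)
    λ_10+ρ ↦ (3, 1)

Linkage partition of the 10 weights (4 classes, p=5):

[[1], [2, 6, 7, 10], [3, 4, 5, 8], [9]]


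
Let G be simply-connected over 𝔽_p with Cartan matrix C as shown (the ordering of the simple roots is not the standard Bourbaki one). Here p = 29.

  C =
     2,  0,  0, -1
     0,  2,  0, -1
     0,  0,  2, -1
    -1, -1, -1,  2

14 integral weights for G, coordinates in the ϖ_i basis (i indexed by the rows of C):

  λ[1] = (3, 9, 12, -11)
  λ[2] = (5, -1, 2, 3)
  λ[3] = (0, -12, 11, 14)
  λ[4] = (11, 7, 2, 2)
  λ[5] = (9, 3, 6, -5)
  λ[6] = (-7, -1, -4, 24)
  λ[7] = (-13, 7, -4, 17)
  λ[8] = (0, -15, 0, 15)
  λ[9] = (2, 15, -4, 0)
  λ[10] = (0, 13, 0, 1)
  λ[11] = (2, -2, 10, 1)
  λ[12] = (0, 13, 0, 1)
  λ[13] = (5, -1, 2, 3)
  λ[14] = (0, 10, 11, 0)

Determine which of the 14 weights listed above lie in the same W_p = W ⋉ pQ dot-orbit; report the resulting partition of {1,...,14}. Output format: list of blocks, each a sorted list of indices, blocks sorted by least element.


Root system D_4: the 4×4 matrix C matches after relabeling.

Ā_29 reps of the 14 weights (D_4, coords as presented):

  1: (6, 0, 3, 4)
  2: (6, 0, 3, 4)
  3: (1, 11, 12, 1)
  4: (12, 8, 3, 3)
  5: (6, 0, 3, 4)
  6: (6, 0, 3, 4)
  7: (12, 8, 3, 3)
  8: (1, 14, 1, 2)
  9: (1, 14, 1, 2)
  10: (1, 14, 1, 2)
  11: (3, 1, 11, 1)
  12: (1, 14, 1, 2)
  13: (6, 0, 3, 4)
  14: (1, 11, 12, 1)

Partition of {1..14} into 5 W_29-dot-orbits:

[[1, 2, 5, 6, 13], [3, 14], [4, 7], [8, 9, 10, 12], [11]]


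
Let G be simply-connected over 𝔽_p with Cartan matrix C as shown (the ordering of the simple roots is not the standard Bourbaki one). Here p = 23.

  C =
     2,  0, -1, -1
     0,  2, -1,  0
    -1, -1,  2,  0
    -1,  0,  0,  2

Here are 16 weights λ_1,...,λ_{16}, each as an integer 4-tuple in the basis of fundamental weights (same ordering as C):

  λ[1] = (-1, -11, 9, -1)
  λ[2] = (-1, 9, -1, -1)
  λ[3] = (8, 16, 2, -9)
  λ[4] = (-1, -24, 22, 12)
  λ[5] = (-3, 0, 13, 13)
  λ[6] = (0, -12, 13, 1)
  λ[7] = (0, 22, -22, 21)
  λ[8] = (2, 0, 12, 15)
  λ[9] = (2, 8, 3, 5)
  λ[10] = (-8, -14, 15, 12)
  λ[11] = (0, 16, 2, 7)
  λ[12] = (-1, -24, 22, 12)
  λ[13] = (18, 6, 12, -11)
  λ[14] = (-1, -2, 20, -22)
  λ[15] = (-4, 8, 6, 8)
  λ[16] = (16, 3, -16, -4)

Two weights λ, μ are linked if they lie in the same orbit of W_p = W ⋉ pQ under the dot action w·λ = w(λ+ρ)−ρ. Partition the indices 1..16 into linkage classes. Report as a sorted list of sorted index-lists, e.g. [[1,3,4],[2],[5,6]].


Root system A_4: the 4×4 matrix C matches after relabeling.

Ā_23 reps of the 16 weights (A_4, coords as presented):

  [1] (0, 10, 0, 0) · [2] (0, 10, 0, 0) · [3] (1, 11, 3, 2) · [4] (0, 10, 0, 0) · [5] (2, 3, 9, 8) · [6] (1, 11, 3, 2) · [7] (20, 0, 1, 0) · [8] (3, 9, 4, 6) · [9] (3, 9, 4, 6) · [10] (3, 9, 4, 6) · [11] (1, 11, 3, 2) · [12] (0, 10, 0, 0) · [13] (3, 9, 4, 6) · [14] (20, 0, 1, 0) · [15] (3, 9, 4, 6) · [16] (1, 11, 3, 2)

These 16 weights hit 5 W_23-dot-orbits; sizes (4, 4, 1, 2, 5):

[[1, 2, 4, 12], [3, 6, 11, 16], [5], [7, 14], [8, 9, 10, 13, 15]]


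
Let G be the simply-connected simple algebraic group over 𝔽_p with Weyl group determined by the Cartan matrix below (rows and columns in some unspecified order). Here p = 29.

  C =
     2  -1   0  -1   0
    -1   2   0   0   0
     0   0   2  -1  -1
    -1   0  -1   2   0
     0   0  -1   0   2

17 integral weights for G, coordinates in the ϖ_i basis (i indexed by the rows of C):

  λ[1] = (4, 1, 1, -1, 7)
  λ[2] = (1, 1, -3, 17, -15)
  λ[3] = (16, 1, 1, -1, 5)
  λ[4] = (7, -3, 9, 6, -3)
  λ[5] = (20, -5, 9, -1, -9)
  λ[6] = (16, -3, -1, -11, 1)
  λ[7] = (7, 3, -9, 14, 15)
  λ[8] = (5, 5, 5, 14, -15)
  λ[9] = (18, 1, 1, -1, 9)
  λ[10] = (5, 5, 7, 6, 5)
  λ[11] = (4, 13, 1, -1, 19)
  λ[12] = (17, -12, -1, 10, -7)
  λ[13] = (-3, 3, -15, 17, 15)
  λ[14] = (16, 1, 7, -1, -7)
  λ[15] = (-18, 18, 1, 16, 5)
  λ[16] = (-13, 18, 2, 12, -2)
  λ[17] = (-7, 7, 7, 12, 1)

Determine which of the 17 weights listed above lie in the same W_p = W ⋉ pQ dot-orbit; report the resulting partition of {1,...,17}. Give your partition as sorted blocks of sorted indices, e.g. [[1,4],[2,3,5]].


A_5 Cartan matrix, 5 simple roots permuted; ρ=(1,1,1,1,1).

Each λ_j+ρ reduced to Ā_29; 5-tuples below use C's row order:

  1: (5, 2, 2, 0, 8);  2: (2, 2, 14, 2, 2);  3: (17, 2, 2, 0, 6);  4: (6, 2, 8, 7, 2);  5: (17, 2, 2, 0, 6);  6: (5, 2, 2, 0, 8);  7: (6, 2, 8, 7, 2);  8: (6, 2, 8, 7, 2);  9: (17, 2, 2, 0, 6);  10: (6, 2, 8, 7, 2);  11: (5, 2, 2, 0, 8);  12: (7, 11, 6, 5, 0);  13: (2, 2, 14, 2, 2);  14: (17, 2, 2, 0, 6);  15: (17, 2, 2, 0, 6);  16: (12, 7, 2, 1, 1);  17: (6, 2, 8, 7, 2)

Grouping the 17 weights by Ā_29-representative: 6 linkage classes.

[[1, 6, 11], [2, 13], [3, 5, 9, 14, 15], [4, 7, 8, 10, 17], [12], [16]]
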